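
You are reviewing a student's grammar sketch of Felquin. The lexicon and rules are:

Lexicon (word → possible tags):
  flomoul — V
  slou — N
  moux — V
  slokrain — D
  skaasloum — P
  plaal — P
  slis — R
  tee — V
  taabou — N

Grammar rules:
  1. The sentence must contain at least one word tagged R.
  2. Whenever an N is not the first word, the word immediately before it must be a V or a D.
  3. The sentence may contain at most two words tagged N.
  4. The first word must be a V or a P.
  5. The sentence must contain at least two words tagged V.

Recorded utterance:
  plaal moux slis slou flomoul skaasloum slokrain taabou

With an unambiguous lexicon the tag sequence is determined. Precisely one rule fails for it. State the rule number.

2

Fixed tagging: P V R N V P D N.
Applying the rules: R1 ✓, R2 ✗, R3 ✓, R4 ✓, R5 ✓.
Only rule 2 fails.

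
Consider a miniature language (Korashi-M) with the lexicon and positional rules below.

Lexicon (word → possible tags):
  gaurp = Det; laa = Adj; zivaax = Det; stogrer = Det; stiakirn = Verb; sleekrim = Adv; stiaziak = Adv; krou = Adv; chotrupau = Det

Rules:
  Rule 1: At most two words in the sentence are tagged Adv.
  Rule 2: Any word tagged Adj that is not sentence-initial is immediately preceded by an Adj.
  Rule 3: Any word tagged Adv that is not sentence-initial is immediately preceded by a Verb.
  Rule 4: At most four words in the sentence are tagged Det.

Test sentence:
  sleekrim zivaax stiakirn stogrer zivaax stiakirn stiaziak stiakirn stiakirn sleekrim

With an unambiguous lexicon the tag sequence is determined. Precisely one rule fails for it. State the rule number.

Fixed tagging: Adv Det Verb Det Det Verb Adv Verb Verb Adv.
Checking each rule: R1 fail, R2 pass, R3 pass, R4 pass.
Only rule 1 fails.

1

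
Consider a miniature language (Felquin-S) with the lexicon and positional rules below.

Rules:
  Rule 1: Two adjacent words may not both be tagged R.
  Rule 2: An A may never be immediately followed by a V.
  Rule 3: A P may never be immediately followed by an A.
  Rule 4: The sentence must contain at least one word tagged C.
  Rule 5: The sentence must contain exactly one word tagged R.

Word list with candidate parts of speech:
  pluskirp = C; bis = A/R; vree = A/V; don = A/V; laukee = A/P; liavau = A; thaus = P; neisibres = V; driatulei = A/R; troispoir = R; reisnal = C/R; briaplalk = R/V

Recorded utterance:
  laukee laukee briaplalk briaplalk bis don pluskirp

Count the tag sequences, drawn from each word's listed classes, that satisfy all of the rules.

9

Candidates per position — 1:laukee {A,P}; 2:laukee {A,P}; 3:briaplalk {R,V}; 4:briaplalk {R,V}; 5:bis {A,R}; 6:don {A,V}; 7:pluskirp {C}.
There are 64 candidate sequences in total.
Checking each against the rules leaves 9 sequences.
Count = 9.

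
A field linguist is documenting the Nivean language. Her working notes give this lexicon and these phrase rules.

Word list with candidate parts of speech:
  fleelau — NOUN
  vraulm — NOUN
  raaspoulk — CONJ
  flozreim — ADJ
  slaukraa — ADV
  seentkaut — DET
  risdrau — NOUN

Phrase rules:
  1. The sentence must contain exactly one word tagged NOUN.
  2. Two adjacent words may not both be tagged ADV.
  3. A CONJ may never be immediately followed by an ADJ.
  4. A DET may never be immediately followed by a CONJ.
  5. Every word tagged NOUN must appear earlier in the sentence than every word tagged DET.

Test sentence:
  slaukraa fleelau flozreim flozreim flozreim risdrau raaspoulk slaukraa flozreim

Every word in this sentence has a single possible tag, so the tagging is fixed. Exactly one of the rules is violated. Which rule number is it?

1

Fixed tagging: ADV NOUN ADJ ADJ ADJ NOUN CONJ ADV ADJ.
Applying the rules: R1 violated, R2 holds, R3 holds, R4 holds, R5 holds.
Only rule 1 fails.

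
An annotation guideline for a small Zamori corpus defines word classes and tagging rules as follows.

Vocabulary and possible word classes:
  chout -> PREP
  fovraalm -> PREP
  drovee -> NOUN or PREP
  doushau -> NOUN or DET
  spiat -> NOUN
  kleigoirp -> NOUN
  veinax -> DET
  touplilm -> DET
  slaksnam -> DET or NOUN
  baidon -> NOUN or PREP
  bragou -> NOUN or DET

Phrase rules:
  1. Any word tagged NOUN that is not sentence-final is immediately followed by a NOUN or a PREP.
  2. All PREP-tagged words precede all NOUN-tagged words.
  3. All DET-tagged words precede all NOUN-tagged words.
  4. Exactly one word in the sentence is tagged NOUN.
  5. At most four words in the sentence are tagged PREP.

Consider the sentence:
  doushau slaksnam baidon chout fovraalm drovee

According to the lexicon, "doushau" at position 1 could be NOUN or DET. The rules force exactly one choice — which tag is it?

DET

Candidates per position — 1:doushau {NOUN,DET}; 2:slaksnam {DET,NOUN}; 3:baidon {NOUN,PREP}; 4:chout {PREP}; 5:fovraalm {PREP}; 6:drovee {NOUN,PREP}.
Word 1 cannot be NOUN — rule 2 would then fail for every completion. It is DET.
Word 2 cannot be NOUN — rule 2 would then fail for every completion. It is DET.
Word 3 cannot be NOUN — rule 2 would then fail for every completion. It is PREP.
Word 6 cannot be PREP — rule 4 would then fail for every completion. It is NOUN.
The unique satisfying tagging is: DET DET PREP PREP PREP NOUN.
Rule-by-rule: rule 1 satisfied; rule 2 satisfied; rule 3 satisfied; rule 4 satisfied; rule 5 satisfied.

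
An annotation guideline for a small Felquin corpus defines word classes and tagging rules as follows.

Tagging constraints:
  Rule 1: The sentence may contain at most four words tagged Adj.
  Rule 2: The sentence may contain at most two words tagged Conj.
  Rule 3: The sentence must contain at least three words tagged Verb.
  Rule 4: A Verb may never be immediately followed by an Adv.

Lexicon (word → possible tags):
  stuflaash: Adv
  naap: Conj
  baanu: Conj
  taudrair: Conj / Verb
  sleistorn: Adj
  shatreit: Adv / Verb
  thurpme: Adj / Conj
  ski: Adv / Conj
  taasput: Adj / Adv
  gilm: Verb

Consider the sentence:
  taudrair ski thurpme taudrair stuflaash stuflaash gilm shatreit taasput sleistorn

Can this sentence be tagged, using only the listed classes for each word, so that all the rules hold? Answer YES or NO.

Candidates per position — 1:taudrair {Conj,Verb}; 2:ski {Adv,Conj}; 3:thurpme {Adj,Conj}; 4:taudrair {Conj,Verb}; 5:stuflaash {Adv}; 6:stuflaash {Adv}; 7:gilm {Verb}; 8:shatreit {Adv,Verb}; 9:taasput {Adj,Adv}; 10:sleistorn {Adj}.
One satisfying assignment: Verb Conj Adj Conj Adv Adv Verb Verb Adj Adj.
Rule-by-rule: rule 1 ✓; rule 2 ✓; rule 3 ✓; rule 4 ✓.

YES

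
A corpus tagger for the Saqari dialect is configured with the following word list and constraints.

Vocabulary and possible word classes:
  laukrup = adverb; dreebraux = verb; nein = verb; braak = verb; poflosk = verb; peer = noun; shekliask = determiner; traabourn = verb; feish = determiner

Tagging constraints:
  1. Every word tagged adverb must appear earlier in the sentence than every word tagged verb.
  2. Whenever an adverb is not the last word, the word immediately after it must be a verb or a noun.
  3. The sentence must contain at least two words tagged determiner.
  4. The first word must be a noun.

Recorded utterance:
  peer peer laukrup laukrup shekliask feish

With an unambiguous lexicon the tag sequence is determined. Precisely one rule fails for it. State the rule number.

2

Fixed tagging: noun noun adverb adverb determiner determiner.
Applying the rules: R1 ✓, R2 ✗, R3 ✓, R4 ✓.
Only rule 2 fails.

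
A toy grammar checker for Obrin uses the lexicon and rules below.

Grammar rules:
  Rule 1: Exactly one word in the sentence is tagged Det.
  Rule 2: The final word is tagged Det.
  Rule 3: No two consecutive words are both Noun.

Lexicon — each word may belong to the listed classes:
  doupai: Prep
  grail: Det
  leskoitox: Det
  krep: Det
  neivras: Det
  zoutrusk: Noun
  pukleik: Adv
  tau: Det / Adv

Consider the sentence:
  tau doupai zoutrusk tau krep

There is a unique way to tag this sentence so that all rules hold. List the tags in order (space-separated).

Candidates per position — 1:tau {Det,Adv}; 2:doupai {Prep}; 3:zoutrusk {Noun}; 4:tau {Det,Adv}; 5:krep {Det}.
Word 1 cannot be Det — rule 1 would then fail for every completion. It is Adv.
Word 4 cannot be Det — rule 1 would then fail for every completion. It is Adv.
That leaves exactly one tagging: Adv Prep Noun Adv Det.
Checking: rule 1 satisfied; rule 2 satisfied; rule 3 satisfied.

Adv Prep Noun Adv Det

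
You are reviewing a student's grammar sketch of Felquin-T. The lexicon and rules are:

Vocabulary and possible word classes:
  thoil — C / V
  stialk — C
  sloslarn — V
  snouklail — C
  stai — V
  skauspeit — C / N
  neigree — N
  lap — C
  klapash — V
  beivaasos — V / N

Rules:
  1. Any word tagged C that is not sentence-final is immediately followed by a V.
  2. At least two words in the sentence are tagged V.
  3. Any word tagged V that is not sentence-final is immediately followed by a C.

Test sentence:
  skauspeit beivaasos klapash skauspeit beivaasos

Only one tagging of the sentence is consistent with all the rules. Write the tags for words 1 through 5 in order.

Candidates per position — 1:skauspeit {C,N}; 2:beivaasos {V,N}; 3:klapash {V}; 4:skauspeit {C,N}; 5:beivaasos {V,N}.
At position 2, choosing V makes rule 3 impossible to satisfy; hence N.
At position 4, choosing N makes rule 3 impossible to satisfy; hence C.
At position 5, choosing N makes rule 1 impossible to satisfy; hence V.
At position 1, choosing C makes rule 1 impossible to satisfy; hence N.
The unique satisfying tagging is: N N V C V.
Rule-by-rule: rule 1 holds; rule 2 holds; rule 3 holds.

N N V C V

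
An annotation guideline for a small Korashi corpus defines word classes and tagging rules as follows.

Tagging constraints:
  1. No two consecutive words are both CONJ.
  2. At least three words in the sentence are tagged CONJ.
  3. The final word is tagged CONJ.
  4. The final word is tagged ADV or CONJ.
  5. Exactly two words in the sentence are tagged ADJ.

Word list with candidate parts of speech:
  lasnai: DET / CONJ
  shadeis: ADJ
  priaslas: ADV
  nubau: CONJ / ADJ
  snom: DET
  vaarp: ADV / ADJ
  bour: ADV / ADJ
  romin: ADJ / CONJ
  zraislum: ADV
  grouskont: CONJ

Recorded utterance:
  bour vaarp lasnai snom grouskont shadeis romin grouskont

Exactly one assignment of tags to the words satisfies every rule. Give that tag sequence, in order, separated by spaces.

Candidates per position — 1:bour {ADV,ADJ}; 2:vaarp {ADV,ADJ}; 3:lasnai {DET,CONJ}; 4:snom {DET}; 5:grouskont {CONJ}; 6:shadeis {ADJ}; 7:romin {ADJ,CONJ}; 8:grouskont {CONJ}.
Position 7: CONJ is ruled out by rule 1; that leaves ADJ.
Position 1: ADJ is ruled out by rule 5; that leaves ADV.
Position 2: ADJ is ruled out by rule 5; that leaves ADV.
Position 3: DET is ruled out by rule 2; that leaves CONJ.
The only consistent sequence is: ADV ADV CONJ DET CONJ ADJ ADJ CONJ.
Rule-by-rule: rule 1 ok; rule 2 ok; rule 3 ok; rule 4 ok; rule 5 ok.

ADV ADV CONJ DET CONJ ADJ ADJ CONJ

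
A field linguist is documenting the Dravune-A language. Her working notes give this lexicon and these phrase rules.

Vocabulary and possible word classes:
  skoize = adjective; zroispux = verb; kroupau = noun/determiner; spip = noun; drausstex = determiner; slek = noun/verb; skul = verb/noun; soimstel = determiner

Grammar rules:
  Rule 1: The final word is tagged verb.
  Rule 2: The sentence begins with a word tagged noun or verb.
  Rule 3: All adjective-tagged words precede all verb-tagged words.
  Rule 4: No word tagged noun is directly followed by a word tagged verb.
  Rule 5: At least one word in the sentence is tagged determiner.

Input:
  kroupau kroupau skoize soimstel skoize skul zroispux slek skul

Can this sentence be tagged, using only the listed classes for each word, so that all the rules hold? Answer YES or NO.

Candidates per position — 1:kroupau {noun,determiner}; 2:kroupau {noun,determiner}; 3:skoize {adjective}; 4:soimstel {determiner}; 5:skoize {adjective}; 6:skul {verb,noun}; 7:zroispux {verb}; 8:slek {noun,verb}; 9:skul {verb,noun}.
One satisfying assignment: noun noun adjective determiner adjective verb verb verb verb.
Verifying each rule — rule 1 ok; rule 2 ok; rule 3 ok; rule 4 ok; rule 5 ok.

YES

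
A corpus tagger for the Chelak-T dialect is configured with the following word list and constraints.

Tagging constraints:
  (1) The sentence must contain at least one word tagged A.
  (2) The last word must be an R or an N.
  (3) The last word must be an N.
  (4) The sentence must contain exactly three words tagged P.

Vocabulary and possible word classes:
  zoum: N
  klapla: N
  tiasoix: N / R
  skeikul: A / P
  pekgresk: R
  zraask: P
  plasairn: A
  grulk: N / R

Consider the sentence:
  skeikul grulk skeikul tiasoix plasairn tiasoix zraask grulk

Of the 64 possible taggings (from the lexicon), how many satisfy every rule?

Candidates per position — 1:skeikul {A,P}; 2:grulk {N,R}; 3:skeikul {A,P}; 4:tiasoix {N,R}; 5:plasairn {A}; 6:tiasoix {N,R}; 7:zraask {P}; 8:grulk {N,R}.
There are 64 candidate sequences in total.
Checking each against the rules leaves 8 sequences.
Count = 8.

8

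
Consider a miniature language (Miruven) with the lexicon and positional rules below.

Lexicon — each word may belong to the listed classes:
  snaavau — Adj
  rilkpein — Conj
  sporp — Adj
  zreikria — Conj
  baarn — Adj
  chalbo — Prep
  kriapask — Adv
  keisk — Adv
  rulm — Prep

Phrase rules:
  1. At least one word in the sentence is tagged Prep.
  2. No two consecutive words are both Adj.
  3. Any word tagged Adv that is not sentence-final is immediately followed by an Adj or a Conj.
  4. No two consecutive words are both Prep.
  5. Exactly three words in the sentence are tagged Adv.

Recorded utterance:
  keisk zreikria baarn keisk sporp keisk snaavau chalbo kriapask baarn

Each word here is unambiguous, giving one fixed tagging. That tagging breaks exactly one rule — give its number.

5

Fixed tagging: Adv Conj Adj Adv Adj Adv Adj Prep Adv Adj.
Checking each rule: R1 pass, R2 pass, R3 pass, R4 pass, R5 fail.
Only rule 5 fails.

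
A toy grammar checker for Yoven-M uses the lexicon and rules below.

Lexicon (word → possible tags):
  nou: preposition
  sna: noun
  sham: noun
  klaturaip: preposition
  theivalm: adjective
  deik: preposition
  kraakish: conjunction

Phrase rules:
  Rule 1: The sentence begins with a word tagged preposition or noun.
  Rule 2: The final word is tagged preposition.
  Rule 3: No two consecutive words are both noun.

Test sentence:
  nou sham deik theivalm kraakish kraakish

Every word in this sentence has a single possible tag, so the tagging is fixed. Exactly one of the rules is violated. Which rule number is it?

2

Fixed tagging: preposition noun preposition adjective conjunction conjunction.
Checking each rule: R1 holds, R2 violated, R3 holds.
Only rule 2 fails.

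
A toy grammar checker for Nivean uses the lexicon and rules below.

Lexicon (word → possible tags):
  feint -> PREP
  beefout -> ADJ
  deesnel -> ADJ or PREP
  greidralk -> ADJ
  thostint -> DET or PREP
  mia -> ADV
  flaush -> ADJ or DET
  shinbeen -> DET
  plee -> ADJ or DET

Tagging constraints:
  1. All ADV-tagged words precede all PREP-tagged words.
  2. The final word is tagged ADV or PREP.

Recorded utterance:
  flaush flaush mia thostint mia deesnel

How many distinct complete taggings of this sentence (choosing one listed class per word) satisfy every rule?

4

Candidates per position — 1:flaush {ADJ,DET}; 2:flaush {ADJ,DET}; 3:mia {ADV}; 4:thostint {DET,PREP}; 5:mia {ADV}; 6:deesnel {ADJ,PREP}.
There are 16 candidate sequences in total.
The sequences that satisfy every rule: ADJ ADJ ADV DET ADV PREP; ADJ DET ADV DET ADV PREP; DET ADJ ADV DET ADV PREP; DET DET ADV DET ADV PREP.
Count = 4.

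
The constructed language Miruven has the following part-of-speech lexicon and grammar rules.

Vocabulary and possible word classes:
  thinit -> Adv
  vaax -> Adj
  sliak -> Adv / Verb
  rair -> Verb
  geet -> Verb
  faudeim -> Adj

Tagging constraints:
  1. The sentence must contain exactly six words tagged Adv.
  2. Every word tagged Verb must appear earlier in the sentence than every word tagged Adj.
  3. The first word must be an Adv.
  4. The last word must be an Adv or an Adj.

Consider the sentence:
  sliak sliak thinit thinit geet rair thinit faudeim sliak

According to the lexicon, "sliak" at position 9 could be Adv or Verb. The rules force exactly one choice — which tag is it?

Candidates per position — 1:sliak {Adv,Verb}; 2:sliak {Adv,Verb}; 3:thinit {Adv}; 4:thinit {Adv}; 5:geet {Verb}; 6:rair {Verb}; 7:thinit {Adv}; 8:faudeim {Adj}; 9:sliak {Adv,Verb}.
Position 1: tagging it Verb would leave rule 1 unsatisfiable, so it must be Adv.
Position 2: tagging it Verb would leave rule 1 unsatisfiable, so it must be Adv.
Position 9: tagging it Verb would leave rule 1 unsatisfiable, so it must be Adv.
The only consistent sequence is: Adv Adv Adv Adv Verb Verb Adv Adj Adv.
Check: rule 1 ok; rule 2 ok; rule 3 ok; rule 4 ok.

Adv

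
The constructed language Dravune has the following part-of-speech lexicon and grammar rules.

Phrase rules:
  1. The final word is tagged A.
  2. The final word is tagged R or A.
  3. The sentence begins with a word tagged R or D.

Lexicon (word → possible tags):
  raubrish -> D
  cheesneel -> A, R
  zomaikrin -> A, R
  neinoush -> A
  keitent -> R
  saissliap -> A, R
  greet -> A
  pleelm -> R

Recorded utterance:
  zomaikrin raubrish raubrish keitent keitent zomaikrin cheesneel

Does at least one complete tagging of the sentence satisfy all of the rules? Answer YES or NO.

YES

Candidates per position — 1:zomaikrin {A,R}; 2:raubrish {D}; 3:raubrish {D}; 4:keitent {R}; 5:keitent {R}; 6:zomaikrin {A,R}; 7:cheesneel {A,R}.
One satisfying assignment: R D D R R A A.
Rule-by-rule: rule 1 holds; rule 2 holds; rule 3 holds.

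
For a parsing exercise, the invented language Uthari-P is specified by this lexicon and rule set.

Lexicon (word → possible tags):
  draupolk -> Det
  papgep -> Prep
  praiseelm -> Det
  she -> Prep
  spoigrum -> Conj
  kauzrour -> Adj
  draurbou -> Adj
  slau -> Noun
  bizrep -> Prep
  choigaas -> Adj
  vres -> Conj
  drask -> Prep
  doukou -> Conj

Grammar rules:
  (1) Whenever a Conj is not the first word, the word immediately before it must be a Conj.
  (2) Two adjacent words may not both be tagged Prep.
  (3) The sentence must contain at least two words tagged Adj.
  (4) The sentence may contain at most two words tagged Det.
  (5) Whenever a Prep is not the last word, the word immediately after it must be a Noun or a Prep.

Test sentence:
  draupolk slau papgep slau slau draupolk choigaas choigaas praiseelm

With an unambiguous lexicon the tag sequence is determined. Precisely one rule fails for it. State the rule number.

4

Fixed tagging: Det Noun Prep Noun Noun Det Adj Adj Det.
Applying the rules: R1 holds, R2 holds, R3 holds, R4 violated, R5 holds.
Only rule 4 fails.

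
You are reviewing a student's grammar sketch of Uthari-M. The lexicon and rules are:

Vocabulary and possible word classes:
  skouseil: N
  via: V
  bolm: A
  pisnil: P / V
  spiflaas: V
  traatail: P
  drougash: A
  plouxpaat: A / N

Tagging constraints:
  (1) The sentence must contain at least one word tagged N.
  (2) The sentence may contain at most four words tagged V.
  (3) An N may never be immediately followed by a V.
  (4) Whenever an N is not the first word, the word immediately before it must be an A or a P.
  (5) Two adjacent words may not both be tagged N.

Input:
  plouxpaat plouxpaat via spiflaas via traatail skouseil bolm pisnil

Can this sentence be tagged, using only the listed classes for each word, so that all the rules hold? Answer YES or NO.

YES

Candidates per position — 1:plouxpaat {A,N}; 2:plouxpaat {A,N}; 3:via {V}; 4:spiflaas {V}; 5:via {V}; 6:traatail {P}; 7:skouseil {N}; 8:bolm {A}; 9:pisnil {P,V}.
One satisfying assignment: A A V V V P N A V.
Rule-by-rule: rule 1 ✓; rule 2 ✓; rule 3 ✓; rule 4 ✓; rule 5 ✓.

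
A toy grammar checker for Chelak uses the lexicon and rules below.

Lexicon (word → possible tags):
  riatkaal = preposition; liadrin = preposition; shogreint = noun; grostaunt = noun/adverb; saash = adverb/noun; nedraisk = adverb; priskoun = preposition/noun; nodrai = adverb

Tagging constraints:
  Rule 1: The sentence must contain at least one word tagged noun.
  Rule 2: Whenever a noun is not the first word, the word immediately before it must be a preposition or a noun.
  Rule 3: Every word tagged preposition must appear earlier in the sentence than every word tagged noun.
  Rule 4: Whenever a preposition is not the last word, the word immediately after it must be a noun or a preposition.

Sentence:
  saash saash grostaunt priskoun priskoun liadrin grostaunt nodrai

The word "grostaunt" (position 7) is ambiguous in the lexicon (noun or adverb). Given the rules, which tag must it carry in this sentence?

noun

Candidates per position — 1:saash {adverb,noun}; 2:saash {adverb,noun}; 3:grostaunt {noun,adverb}; 4:priskoun {preposition,noun}; 5:priskoun {preposition,noun}; 6:liadrin {preposition}; 7:grostaunt {noun,adverb}; 8:nodrai {adverb}.
Word 1 cannot be noun — rule 3 would then fail for every completion. It is adverb.
Word 2 cannot be noun — rule 2 would then fail for every completion. It is adverb.
Word 3 cannot be noun — rule 2 would then fail for every completion. It is adverb.
Word 4 cannot be noun — rule 2 would then fail for every completion. It is preposition.
Word 5 cannot be noun — rule 3 would then fail for every completion. It is preposition.
Word 7 cannot be adverb — rule 1 would then fail for every completion. It is noun.
That leaves exactly one tagging: adverb adverb adverb preposition preposition preposition noun adverb.
Checking: rule 1 ✓; rule 2 ✓; rule 3 ✓; rule 4 ✓.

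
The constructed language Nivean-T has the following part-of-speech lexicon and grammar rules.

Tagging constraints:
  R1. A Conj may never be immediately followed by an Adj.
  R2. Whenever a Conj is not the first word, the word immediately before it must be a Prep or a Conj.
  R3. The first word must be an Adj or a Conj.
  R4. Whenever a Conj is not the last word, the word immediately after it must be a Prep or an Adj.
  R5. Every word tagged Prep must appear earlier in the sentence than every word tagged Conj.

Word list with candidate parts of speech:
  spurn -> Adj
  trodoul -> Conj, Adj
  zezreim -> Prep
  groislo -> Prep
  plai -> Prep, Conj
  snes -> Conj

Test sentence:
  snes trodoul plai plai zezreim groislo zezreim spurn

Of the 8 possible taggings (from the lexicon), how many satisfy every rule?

Candidates per position — 1:snes {Conj}; 2:trodoul {Conj,Adj}; 3:plai {Prep,Conj}; 4:plai {Prep,Conj}; 5:zezreim {Prep}; 6:groislo {Prep}; 7:zezreim {Prep}; 8:spurn {Adj}.
There are 8 candidate sequences in total.
Rule 5 cannot be satisfied by any choice of tags from the lexicon.
So there is no consistent tagging.
Count = 0.

0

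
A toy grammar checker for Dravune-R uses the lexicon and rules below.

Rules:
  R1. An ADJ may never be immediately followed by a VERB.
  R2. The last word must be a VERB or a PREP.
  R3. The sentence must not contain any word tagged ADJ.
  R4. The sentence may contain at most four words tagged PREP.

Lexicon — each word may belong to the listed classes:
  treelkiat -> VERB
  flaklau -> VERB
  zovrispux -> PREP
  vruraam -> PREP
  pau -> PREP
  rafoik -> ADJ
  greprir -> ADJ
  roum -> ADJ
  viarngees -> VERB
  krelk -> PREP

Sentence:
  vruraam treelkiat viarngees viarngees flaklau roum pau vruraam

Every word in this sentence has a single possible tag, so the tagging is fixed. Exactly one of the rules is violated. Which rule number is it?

Fixed tagging: PREP VERB VERB VERB VERB ADJ PREP PREP.
Checking each rule: R1 holds, R2 holds, R3 violated, R4 holds.
Only rule 3 fails.

3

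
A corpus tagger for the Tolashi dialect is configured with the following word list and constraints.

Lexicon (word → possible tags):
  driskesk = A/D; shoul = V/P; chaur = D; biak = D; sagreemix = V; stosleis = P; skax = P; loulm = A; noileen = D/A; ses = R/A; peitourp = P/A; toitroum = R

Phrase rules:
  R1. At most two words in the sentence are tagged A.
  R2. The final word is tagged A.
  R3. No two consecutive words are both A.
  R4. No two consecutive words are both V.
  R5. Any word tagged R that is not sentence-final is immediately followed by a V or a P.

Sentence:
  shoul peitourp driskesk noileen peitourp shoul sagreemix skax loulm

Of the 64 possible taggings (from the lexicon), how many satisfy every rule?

Candidates per position — 1:shoul {V,P}; 2:peitourp {P,A}; 3:driskesk {A,D}; 4:noileen {D,A}; 5:peitourp {P,A}; 6:shoul {V,P}; 7:sagreemix {V}; 8:skax {P}; 9:loulm {A}.
There are 64 candidate sequences in total.
Checking each against the rules leaves 10 sequences.
Count = 10.

10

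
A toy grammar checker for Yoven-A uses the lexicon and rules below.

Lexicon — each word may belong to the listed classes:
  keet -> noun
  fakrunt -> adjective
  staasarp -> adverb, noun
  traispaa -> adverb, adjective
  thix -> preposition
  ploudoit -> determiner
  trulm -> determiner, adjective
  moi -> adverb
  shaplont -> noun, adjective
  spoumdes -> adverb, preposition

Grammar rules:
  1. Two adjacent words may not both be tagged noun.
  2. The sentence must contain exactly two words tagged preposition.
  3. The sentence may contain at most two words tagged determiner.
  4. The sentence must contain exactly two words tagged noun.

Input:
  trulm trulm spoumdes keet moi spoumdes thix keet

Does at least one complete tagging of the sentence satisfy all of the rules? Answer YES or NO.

Candidates per position — 1:trulm {determiner,adjective}; 2:trulm {determiner,adjective}; 3:spoumdes {adverb,preposition}; 4:keet {noun}; 5:moi {adverb}; 6:spoumdes {adverb,preposition}; 7:thix {preposition}; 8:keet {noun}.
One satisfying assignment: adjective determiner adverb noun adverb preposition preposition noun.
Checking: rule 1 ok; rule 2 ok; rule 3 ok; rule 4 ok.

YES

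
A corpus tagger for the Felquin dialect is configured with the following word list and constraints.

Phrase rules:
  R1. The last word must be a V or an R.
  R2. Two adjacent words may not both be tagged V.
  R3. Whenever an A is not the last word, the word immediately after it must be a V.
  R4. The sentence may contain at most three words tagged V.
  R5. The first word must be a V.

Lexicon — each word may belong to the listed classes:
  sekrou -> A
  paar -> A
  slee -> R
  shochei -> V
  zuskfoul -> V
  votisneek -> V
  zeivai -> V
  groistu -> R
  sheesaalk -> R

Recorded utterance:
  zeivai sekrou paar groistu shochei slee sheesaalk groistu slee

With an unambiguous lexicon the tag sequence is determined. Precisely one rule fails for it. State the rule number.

Fixed tagging: V A A R V R R R R.
Rule check: R1 ✓, R2 ✓, R3 ✗, R4 ✓, R5 ✓.
Only rule 3 fails.

3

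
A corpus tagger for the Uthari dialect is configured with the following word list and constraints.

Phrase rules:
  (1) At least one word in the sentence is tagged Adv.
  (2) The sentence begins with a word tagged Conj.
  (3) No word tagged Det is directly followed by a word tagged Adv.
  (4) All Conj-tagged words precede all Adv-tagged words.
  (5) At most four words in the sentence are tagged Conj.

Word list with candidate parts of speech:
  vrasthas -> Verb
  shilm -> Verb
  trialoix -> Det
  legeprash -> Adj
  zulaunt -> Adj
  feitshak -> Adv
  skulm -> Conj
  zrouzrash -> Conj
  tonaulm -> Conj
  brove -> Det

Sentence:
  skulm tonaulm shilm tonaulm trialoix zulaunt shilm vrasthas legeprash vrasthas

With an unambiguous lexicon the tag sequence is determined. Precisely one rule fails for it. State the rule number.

1

Fixed tagging: Conj Conj Verb Conj Det Adj Verb Verb Adj Verb.
Applying the rules: R1 ✗, R2 ✓, R3 ✓, R4 ✓, R5 ✓.
Only rule 1 fails.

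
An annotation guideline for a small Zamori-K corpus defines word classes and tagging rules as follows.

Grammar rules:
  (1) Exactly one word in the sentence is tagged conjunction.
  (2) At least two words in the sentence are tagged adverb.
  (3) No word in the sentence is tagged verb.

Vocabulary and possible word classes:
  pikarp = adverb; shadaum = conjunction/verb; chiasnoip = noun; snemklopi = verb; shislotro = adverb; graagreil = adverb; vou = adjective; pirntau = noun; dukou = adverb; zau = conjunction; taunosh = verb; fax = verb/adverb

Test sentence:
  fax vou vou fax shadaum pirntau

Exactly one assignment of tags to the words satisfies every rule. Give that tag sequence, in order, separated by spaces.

adverb adjective adjective adverb conjunction noun

Candidates per position — 1:fax {verb,adverb}; 2:vou {adjective}; 3:vou {adjective}; 4:fax {verb,adverb}; 5:shadaum {conjunction,verb}; 6:pirntau {noun}.
If word 1 were verb, no tagging could satisfy rule 2; so word 1 is adverb.
If word 4 were verb, no tagging could satisfy rule 2; so word 4 is adverb.
If word 5 were verb, no tagging could satisfy rule 1; so word 5 is conjunction.
The only consistent sequence is: adverb adjective adjective adverb conjunction noun.
Verifying each rule — rule 1 ok; rule 2 ok; rule 3 ok.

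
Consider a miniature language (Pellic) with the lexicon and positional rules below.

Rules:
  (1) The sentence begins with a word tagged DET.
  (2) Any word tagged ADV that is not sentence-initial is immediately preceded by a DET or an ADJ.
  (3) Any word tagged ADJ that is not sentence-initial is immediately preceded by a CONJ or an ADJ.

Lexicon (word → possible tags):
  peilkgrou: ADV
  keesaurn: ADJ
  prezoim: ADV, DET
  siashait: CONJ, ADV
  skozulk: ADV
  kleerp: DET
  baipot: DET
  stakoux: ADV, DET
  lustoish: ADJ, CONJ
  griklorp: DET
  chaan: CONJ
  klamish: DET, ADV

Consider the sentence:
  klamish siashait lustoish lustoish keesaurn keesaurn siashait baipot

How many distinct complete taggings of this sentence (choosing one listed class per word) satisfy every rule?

12

Candidates per position — 1:klamish {DET,ADV}; 2:siashait {CONJ,ADV}; 3:lustoish {ADJ,CONJ}; 4:lustoish {ADJ,CONJ}; 5:keesaurn {ADJ}; 6:keesaurn {ADJ}; 7:siashait {CONJ,ADV}; 8:baipot {DET}.
There are 32 candidate sequences in total.
Checking each against the rules leaves 12 sequences.
Count = 12.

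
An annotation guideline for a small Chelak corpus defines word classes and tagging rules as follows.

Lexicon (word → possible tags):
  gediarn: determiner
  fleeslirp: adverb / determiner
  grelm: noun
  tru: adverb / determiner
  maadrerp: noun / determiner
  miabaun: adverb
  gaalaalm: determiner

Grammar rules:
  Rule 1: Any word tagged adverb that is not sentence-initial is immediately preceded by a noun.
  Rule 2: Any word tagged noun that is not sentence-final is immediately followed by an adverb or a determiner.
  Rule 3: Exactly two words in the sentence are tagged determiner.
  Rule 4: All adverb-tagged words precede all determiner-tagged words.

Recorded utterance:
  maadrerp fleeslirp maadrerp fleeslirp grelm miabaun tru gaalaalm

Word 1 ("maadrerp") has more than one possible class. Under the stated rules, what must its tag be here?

noun

Candidates per position — 1:maadrerp {noun,determiner}; 2:fleeslirp {adverb,determiner}; 3:maadrerp {noun,determiner}; 4:fleeslirp {adverb,determiner}; 5:grelm {noun}; 6:miabaun {adverb}; 7:tru {adverb,determiner}; 8:gaalaalm {determiner}.
Position 1: determiner is ruled out by rule 4; that leaves noun.
Position 2: determiner is ruled out by rule 4; that leaves adverb.
Position 3: determiner is ruled out by rule 4; that leaves noun.
Position 4: determiner is ruled out by rule 4; that leaves adverb.
Position 7: adverb is ruled out by rule 1; that leaves determiner.
The only consistent sequence is: noun adverb noun adverb noun adverb determiner determiner.
Rule-by-rule: rule 1 holds; rule 2 holds; rule 3 holds; rule 4 holds.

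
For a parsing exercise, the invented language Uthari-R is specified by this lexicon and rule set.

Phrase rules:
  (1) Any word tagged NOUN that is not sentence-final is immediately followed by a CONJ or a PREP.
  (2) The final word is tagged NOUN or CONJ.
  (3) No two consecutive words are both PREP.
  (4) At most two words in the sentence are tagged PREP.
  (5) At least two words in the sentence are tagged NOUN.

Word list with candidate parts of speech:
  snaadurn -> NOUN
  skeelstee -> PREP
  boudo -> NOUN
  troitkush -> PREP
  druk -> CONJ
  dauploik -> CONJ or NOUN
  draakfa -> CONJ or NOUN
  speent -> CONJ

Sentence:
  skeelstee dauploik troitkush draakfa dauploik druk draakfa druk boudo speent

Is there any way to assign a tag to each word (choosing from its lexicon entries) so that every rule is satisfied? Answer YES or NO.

Candidates per position — 1:skeelstee {PREP}; 2:dauploik {CONJ,NOUN}; 3:troitkush {PREP}; 4:draakfa {CONJ,NOUN}; 5:dauploik {CONJ,NOUN}; 6:druk {CONJ}; 7:draakfa {CONJ,NOUN}; 8:druk {CONJ}; 9:boudo {NOUN}; 10:speent {CONJ}.
One satisfying assignment: PREP CONJ PREP NOUN CONJ CONJ NOUN CONJ NOUN CONJ.
Check: rule 1 ok; rule 2 ok; rule 3 ok; rule 4 ok; rule 5 ok.

YES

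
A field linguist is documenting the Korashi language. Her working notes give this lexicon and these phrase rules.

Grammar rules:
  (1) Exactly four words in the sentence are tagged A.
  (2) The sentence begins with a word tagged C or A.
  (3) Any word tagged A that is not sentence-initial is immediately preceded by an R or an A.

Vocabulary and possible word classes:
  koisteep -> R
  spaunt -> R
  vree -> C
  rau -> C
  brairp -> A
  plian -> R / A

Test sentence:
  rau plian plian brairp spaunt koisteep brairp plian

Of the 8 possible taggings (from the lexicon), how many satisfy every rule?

Candidates per position — 1:rau {C}; 2:plian {R,A}; 3:plian {R,A}; 4:brairp {A}; 5:spaunt {R}; 6:koisteep {R}; 7:brairp {A}; 8:plian {R,A}.
There are 8 candidate sequences in total.
The sequences that satisfy every rule: C R A A R R A A.
Count = 1.

1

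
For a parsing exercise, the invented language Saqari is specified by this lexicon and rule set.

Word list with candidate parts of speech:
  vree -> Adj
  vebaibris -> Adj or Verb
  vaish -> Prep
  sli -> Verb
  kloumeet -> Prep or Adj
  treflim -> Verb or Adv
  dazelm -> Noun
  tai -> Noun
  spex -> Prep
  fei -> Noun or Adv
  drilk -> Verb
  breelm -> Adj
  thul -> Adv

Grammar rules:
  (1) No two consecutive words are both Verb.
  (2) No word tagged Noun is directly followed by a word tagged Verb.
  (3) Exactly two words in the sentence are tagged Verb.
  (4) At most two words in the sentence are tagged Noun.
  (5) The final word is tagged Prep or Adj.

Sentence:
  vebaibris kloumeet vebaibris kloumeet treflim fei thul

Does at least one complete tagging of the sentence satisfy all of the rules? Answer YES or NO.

NO

Candidates per position — 1:vebaibris {Adj,Verb}; 2:kloumeet {Prep,Adj}; 3:vebaibris {Adj,Verb}; 4:kloumeet {Prep,Adj}; 5:treflim {Verb,Adv}; 6:fei {Noun,Adv}; 7:thul {Adv}.
Rule 5 cannot be satisfied by any choice of tags from the lexicon.
So there is no consistent tagging.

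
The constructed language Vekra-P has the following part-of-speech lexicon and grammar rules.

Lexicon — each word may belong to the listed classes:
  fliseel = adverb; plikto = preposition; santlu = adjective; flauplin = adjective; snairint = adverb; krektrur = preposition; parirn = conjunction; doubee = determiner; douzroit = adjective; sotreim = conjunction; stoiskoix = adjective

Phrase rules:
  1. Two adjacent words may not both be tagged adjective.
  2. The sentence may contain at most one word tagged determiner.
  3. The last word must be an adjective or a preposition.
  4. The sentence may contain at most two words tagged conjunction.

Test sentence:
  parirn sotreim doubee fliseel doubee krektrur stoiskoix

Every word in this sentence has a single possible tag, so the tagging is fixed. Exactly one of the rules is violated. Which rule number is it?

Fixed tagging: conjunction conjunction determiner adverb determiner preposition adjective.
Applying the rules: R1 ✓, R2 ✗, R3 ✓, R4 ✓.
Only rule 2 fails.

2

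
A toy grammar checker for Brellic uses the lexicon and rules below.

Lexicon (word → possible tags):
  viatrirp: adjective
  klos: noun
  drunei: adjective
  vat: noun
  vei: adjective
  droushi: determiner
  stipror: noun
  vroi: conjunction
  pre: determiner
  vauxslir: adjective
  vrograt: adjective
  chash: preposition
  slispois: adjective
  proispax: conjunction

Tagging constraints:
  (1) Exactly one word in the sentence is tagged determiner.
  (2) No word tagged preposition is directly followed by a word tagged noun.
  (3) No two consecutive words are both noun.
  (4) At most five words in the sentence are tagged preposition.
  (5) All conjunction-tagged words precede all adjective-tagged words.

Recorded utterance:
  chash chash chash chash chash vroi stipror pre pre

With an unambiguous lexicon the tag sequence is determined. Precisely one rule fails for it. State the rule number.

1

Fixed tagging: preposition preposition preposition preposition preposition conjunction noun determiner determiner.
Applying the rules: R1 fails, R2 ok, R3 ok, R4 ok, R5 ok.
Only rule 1 fails.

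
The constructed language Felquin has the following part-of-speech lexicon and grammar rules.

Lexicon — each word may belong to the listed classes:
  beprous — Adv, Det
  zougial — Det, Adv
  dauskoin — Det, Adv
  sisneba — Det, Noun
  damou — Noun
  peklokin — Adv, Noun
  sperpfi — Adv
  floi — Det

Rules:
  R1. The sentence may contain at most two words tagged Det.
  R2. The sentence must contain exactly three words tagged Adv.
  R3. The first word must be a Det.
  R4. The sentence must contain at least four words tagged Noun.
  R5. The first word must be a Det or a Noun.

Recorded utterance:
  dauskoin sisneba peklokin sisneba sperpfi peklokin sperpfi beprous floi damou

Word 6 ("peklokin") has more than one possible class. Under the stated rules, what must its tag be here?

Noun

Candidates per position — 1:dauskoin {Det,Adv}; 2:sisneba {Det,Noun}; 3:peklokin {Adv,Noun}; 4:sisneba {Det,Noun}; 5:sperpfi {Adv}; 6:peklokin {Adv,Noun}; 7:sperpfi {Adv}; 8:beprous {Adv,Det}; 9:floi {Det}; 10:damou {Noun}.
Word 1 cannot be Adv — rule 3 would then fail for every completion. It is Det.
Word 2 cannot be Det — rule 1 would then fail for every completion. It is Noun.
Word 4 cannot be Det — rule 1 would then fail for every completion. It is Noun.
Word 8 cannot be Det — rule 1 would then fail for every completion. It is Adv.
Word 3 cannot be Adv — rule 2 would then fail for every completion. It is Noun.
Word 6 cannot be Adv — rule 2 would then fail for every completion. It is Noun.
The unique satisfying tagging is: Det Noun Noun Noun Adv Noun Adv Adv Det Noun.
Rule-by-rule: rule 1 ok; rule 2 ok; rule 3 ok; rule 4 ok; rule 5 ok.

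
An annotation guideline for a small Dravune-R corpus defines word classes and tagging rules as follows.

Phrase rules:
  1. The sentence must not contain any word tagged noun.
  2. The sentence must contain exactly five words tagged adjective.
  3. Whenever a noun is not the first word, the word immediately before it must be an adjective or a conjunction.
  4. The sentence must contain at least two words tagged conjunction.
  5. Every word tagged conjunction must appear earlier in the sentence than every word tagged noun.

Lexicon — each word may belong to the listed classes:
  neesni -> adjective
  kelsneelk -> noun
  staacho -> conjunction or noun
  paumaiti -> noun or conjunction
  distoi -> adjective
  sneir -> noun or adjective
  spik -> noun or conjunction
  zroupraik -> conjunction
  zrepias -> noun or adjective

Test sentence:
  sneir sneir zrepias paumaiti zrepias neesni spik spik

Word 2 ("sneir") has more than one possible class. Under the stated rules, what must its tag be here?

Candidates per position — 1:sneir {noun,adjective}; 2:sneir {noun,adjective}; 3:zrepias {noun,adjective}; 4:paumaiti {noun,conjunction}; 5:zrepias {noun,adjective}; 6:neesni {adjective}; 7:spik {noun,conjunction}; 8:spik {noun,conjunction}.
Position 1: noun is ruled out by rule 1; that leaves adjective.
Position 2: noun is ruled out by rule 1; that leaves adjective.
Position 3: noun is ruled out by rule 1; that leaves adjective.
Position 4: noun is ruled out by rule 1; that leaves conjunction.
Position 5: noun is ruled out by rule 1; that leaves adjective.
Position 7: noun is ruled out by rule 1; that leaves conjunction.
Position 8: noun is ruled out by rule 1; that leaves conjunction.
The unique satisfying tagging is: adjective adjective adjective conjunction adjective adjective conjunction conjunction.
Verifying each rule — rule 1 ✓; rule 2 ✓; rule 3 ✓; rule 4 ✓; rule 5 ✓.

adjective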